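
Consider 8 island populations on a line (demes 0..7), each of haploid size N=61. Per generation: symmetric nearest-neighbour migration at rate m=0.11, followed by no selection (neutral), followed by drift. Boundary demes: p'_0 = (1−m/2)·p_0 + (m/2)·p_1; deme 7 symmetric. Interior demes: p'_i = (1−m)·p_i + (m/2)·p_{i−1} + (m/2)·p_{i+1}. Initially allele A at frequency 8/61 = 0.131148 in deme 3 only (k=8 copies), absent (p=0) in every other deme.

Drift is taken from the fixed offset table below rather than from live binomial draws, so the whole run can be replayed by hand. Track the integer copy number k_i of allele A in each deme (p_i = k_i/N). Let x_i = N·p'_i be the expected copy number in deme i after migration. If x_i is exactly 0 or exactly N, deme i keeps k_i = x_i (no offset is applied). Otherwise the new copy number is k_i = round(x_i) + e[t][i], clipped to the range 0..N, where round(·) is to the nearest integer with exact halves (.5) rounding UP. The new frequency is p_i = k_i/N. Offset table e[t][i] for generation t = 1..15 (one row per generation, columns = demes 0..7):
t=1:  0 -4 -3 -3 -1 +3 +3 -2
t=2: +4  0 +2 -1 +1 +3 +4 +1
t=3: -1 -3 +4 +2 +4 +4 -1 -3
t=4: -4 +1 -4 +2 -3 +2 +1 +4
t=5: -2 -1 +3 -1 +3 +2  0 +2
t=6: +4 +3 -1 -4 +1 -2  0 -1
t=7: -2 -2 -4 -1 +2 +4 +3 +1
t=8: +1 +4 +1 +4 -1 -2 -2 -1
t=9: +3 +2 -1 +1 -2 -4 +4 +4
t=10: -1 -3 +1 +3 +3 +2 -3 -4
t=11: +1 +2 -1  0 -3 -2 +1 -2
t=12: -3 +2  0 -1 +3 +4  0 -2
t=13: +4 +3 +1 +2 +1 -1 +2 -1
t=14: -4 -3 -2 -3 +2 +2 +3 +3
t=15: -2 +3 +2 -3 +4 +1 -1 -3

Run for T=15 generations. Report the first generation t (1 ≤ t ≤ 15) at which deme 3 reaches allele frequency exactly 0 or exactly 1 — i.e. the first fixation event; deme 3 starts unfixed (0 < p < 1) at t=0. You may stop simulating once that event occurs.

t=0: k=[0 0 0 8 0 0 0 0]
t=1: x=[0.0000 0.0000 0.4400 7.1200 0.4400 0.0000 0.0000 0.0000] k=[0 0 0 4 0 0 0 0]
t=2: x=[0.0000 0.0000 0.2200 3.5600 0.2200 0.0000 0.0000 0.0000] k=[0 0 2 3 1 0 0 0]
t=3: x=[0.0000 0.1100 1.9450 2.8350 1.0550 0.0550 0.0000 0.0000] k=[0 0 6 5 5 4 0 0]
t=4: x=[0.0000 0.3300 5.6150 5.0550 4.9450 3.8350 0.2200 0.0000] k=[0 1 2 7 2 6 1 0]
t=5: x=[0.0550 1.0000 2.2200 6.4500 2.4950 5.5050 1.2200 0.0550] k=[0 0 5 5 5 8 1 2]
t=6: x=[0.0000 0.2750 4.7250 5.0000 5.1650 7.4500 1.4400 1.9450] k=[0 3 4 1 6 5 1 1]
t=7: x=[0.1650 2.8900 3.7800 1.4400 5.6700 4.8350 1.2200 1.0000] k=[0 1 0 0 8 9 4 2]

7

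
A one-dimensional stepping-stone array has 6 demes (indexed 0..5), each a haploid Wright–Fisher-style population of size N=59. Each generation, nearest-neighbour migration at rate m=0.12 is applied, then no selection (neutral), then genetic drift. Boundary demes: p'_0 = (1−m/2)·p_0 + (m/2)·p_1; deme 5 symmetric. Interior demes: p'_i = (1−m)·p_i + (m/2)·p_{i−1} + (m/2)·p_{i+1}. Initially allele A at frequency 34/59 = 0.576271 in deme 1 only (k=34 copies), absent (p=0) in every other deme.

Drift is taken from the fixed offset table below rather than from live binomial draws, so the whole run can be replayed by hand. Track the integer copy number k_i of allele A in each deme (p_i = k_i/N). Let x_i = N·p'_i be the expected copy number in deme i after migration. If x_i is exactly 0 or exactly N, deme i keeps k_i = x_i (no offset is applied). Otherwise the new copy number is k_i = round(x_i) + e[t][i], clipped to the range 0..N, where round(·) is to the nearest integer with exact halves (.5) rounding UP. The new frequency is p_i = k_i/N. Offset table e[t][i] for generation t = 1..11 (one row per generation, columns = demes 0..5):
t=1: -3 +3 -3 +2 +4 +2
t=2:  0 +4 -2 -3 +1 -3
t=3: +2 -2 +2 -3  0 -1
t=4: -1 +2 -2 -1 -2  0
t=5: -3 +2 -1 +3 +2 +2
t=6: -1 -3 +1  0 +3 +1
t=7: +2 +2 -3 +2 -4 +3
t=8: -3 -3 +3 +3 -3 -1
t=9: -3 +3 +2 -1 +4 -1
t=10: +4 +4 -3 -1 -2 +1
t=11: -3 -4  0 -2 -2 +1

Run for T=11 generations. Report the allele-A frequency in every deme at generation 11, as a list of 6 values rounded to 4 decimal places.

[0.1017, 0.2373, 0.1186, 0.0508, 0.0169, 0.0508]

t=0: k=[0 34 0 0 0 0]
t=1: x=[2.0400 29.9200 2.0400 0.0000 0.0000 0.0000] k=[0 33 0 0 0 0]
t=2: x=[1.9800 29.0400 1.9800 0.0000 0.0000 0.0000] k=[2 33 0 0 0 0]
t=3: x=[3.8600 29.1600 1.9800 0.0000 0.0000 0.0000] k=[6 27 4 0 0 0]
t=4: x=[7.2600 24.3600 5.1400 0.2400 0.0000 0.0000] k=[6 26 3 0 0 0]
t=5: x=[7.2000 23.4200 4.2000 0.1800 0.0000 0.0000] k=[4 25 3 3 0 0]
t=6: x=[5.2600 22.4200 4.3200 2.8200 0.1800 0.0000] k=[4 19 5 3 3 0]
t=7: x=[4.9000 17.2600 5.7200 3.1200 2.8200 0.1800] k=[7 19 3 5 0 3]
t=8: x=[7.7200 17.3200 4.0800 4.5800 0.4800 2.8200] k=[5 14 7 8 0 2]
t=9: x=[5.5400 13.0400 7.4800 7.4600 0.6000 1.8800] k=[3 16 9 6 5 1]
t=10: x=[3.7800 14.8000 9.2400 6.1200 4.8200 1.2400] k=[8 19 6 5 3 2]
t=11: x=[8.6600 17.5600 6.7200 4.9400 3.0600 2.0600] k=[6 14 7 3 1 3]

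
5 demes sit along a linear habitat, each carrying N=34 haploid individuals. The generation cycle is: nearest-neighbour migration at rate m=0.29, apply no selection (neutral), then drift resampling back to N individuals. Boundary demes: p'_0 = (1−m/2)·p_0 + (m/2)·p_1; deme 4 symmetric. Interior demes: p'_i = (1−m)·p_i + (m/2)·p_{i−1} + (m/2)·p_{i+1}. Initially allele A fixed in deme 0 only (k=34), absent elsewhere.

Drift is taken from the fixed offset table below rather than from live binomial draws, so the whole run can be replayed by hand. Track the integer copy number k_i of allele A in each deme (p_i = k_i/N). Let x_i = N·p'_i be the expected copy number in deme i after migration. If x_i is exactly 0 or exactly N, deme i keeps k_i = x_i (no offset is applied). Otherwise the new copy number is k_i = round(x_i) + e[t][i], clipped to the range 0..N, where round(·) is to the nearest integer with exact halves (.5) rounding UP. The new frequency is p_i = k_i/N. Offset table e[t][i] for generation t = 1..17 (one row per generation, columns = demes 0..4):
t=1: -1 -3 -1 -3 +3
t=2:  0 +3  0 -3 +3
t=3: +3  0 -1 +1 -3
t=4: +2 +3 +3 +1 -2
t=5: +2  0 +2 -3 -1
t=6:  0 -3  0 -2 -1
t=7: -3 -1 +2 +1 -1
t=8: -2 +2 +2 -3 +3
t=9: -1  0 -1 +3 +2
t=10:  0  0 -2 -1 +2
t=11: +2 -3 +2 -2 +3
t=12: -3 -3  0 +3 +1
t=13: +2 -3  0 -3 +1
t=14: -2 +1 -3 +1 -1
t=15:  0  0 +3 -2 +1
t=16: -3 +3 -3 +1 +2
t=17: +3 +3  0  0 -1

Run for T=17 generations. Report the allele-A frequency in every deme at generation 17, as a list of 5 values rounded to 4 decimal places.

[0.3235, 0.3824, 0.1765, 0.2059, 0.2647]

t=0: k=[34 0 0 0 0]
t=1: x=[29.0700 4.9300 0.0000 0.0000 0.0000] k=[28 2 0 0 0]
t=2: x=[24.2300 5.4800 0.2900 0.0000 0.0000] k=[24 8 0 0 0]
t=3: x=[21.6800 9.1600 1.1600 0.0000 0.0000] k=[25 9 0 0 0]
t=4: x=[22.6800 10.0150 1.3050 0.0000 0.0000] k=[25 13 4 0 0]
t=5: x=[23.2600 13.4350 4.7250 0.5800 0.0000] k=[25 13 7 0 0]
t=6: x=[23.2600 13.8700 6.8550 1.0150 0.0000] k=[23 11 7 0 0]
t=7: x=[21.2600 12.1600 6.5650 1.0150 0.0000] k=[18 11 9 2 0]
t=8: x=[16.9850 11.7250 8.2750 2.7250 0.2900] k=[15 14 10 0 3]
t=9: x=[14.8550 13.5650 9.1300 1.8850 2.5650] k=[14 14 8 5 5]
t=10: x=[14.0000 13.1300 8.4350 5.4350 5.0000] k=[14 13 6 4 7]
t=11: x=[13.8550 12.1300 6.7250 4.7250 6.5650] k=[16 9 9 3 10]
t=12: x=[14.9850 10.0150 8.1300 4.8850 8.9850] k=[12 7 8 8 10]
t=13: x=[11.2750 7.8700 7.8550 8.2900 9.7100] k=[13 5 8 5 11]
t=14: x=[11.8400 6.5950 7.1300 6.3050 10.1300] k=[10 8 4 7 9]
t=15: x=[9.7100 7.7100 5.0150 6.8550 8.7100] k=[10 8 8 5 10]
t=16: x=[9.7100 8.2900 7.5650 6.1600 9.2750] k=[7 11 5 7 11]
t=17: x=[7.5800 9.5500 6.1600 7.2900 10.4200] k=[11 13 6 7 9]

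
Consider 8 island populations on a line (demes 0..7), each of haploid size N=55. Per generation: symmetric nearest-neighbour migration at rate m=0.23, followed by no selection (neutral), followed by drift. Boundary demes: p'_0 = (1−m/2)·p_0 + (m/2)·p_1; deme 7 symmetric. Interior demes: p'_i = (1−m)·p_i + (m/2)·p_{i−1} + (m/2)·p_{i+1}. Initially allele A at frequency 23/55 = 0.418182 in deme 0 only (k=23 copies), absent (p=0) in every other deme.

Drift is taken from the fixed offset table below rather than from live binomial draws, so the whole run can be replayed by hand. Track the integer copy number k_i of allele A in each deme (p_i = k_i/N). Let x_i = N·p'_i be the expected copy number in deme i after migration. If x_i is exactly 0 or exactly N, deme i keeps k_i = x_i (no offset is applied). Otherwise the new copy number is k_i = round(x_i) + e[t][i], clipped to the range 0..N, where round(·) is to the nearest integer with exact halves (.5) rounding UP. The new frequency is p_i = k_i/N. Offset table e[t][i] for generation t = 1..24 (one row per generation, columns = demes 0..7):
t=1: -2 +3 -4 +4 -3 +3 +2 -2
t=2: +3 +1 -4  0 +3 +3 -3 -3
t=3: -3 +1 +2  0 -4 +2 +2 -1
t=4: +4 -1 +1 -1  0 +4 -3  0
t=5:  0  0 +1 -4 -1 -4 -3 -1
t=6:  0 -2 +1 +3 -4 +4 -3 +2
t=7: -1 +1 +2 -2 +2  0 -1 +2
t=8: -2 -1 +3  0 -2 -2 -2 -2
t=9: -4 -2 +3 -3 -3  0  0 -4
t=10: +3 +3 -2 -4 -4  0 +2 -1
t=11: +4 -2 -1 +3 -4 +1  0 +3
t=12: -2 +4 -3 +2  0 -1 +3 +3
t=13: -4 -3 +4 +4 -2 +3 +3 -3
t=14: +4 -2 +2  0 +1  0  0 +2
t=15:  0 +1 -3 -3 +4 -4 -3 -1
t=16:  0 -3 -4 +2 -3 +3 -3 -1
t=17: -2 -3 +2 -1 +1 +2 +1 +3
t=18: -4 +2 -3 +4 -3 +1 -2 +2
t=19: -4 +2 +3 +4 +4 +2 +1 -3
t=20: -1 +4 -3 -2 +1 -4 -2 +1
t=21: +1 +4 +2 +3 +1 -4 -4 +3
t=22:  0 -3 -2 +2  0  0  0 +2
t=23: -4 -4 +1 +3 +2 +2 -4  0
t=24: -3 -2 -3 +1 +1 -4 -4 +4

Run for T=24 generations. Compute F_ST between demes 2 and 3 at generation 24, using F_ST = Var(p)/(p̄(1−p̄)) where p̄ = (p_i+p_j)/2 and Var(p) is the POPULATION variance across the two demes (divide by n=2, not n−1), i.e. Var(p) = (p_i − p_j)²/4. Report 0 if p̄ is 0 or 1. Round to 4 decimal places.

t=0: k=[23 0 0 0 0 0 0 0]
t=1: x=[20.3550 2.6450 0.0000 0.0000 0.0000 0.0000 0.0000 0.0000] k=[18 6 0 0 0 0 0 0]
t=2: x=[16.6200 6.6900 0.6900 0.0000 0.0000 0.0000 0.0000 0.0000] k=[20 8 0 0 0 0 0 0]
t=3: x=[18.6200 8.4600 0.9200 0.0000 0.0000 0.0000 0.0000 0.0000] k=[16 9 3 0 0 0 0 0]
t=4: x=[15.1950 9.1150 3.3450 0.3450 0.0000 0.0000 0.0000 0.0000] k=[19 8 4 0 0 0 0 0]
t=5: x=[17.7350 8.8050 4.0000 0.4600 0.0000 0.0000 0.0000 0.0000] k=[18 9 5 0 0 0 0 0]
t=6: x=[16.9650 9.5750 4.8850 0.5750 0.0000 0.0000 0.0000 0.0000] k=[17 8 6 4 0 0 0 0]
t=7: x=[15.9650 8.8050 6.0000 3.7700 0.4600 0.0000 0.0000 0.0000] k=[15 10 8 2 2 0 0 0]
t=8: x=[14.4250 10.3450 7.5400 2.6900 1.7700 0.2300 0.0000 0.0000] k=[12 9 11 3 0 0 0 0]
t=9: x=[11.6550 9.5750 9.8500 3.5750 0.3450 0.0000 0.0000 0.0000] k=[8 8 13 1 0 0 0 0]
t=10: x=[8.0000 8.5750 11.0450 2.2650 0.1150 0.0000 0.0000 0.0000] k=[11 12 9 0 0 0 0 0]
t=11: x=[11.1150 11.5400 8.3100 1.0350 0.0000 0.0000 0.0000 0.0000] k=[15 10 7 4 0 0 0 0]
t=12: x=[14.4250 10.2300 7.0000 3.8850 0.4600 0.0000 0.0000 0.0000] k=[12 14 4 6 0 0 0 0]
t=13: x=[12.2300 12.6200 5.3800 5.0800 0.6900 0.0000 0.0000 0.0000] k=[8 10 9 9 0 0 0 0]
t=14: x=[8.2300 9.6550 9.1150 7.9650 1.0350 0.0000 0.0000 0.0000] k=[12 8 11 8 2 0 0 0]
t=15: x=[11.5400 8.8050 10.3100 7.6550 2.4600 0.2300 0.0000 0.0000] k=[12 10 7 5 6 0 0 0]
t=16: x=[11.7700 9.8850 7.1150 5.3450 5.1950 0.6900 0.0000 0.0000] k=[12 7 3 7 2 4 0 0]
t=17: x=[11.4250 7.1150 3.9200 5.9650 2.8050 3.3100 0.4600 0.0000] k=[9 4 6 5 4 5 1 0]
t=18: x=[8.4250 4.8050 5.6550 5.0000 4.2300 4.4250 1.3450 0.1150] k=[4 7 3 9 1 5 0 2]
t=19: x=[4.3450 6.1950 4.1500 7.3900 2.3800 3.9650 0.8050 1.7700] k=[0 8 7 11 6 6 2 0]
t=20: x=[0.9200 6.9650 7.5750 9.9650 6.5750 5.5400 2.2300 0.2300] k=[0 11 5 8 8 2 0 1]
t=21: x=[1.2650 9.0450 6.0350 7.6550 7.3100 2.4600 0.3450 0.8850] k=[2 13 8 11 8 0 0 4]
t=22: x=[3.2650 11.1600 8.9200 10.3100 7.4250 0.9200 0.4600 3.5400] k=[3 8 7 12 7 1 0 6]
t=23: x=[3.5750 7.3100 7.6900 10.8500 6.8850 1.5750 0.8050 5.3100] k=[0 3 9 14 9 4 0 5]
t=24: x=[0.3450 3.3450 8.8850 12.8500 9.0000 4.1150 1.0350 4.4250] k=[0 1 6 14 10 0 0 8]

0.0356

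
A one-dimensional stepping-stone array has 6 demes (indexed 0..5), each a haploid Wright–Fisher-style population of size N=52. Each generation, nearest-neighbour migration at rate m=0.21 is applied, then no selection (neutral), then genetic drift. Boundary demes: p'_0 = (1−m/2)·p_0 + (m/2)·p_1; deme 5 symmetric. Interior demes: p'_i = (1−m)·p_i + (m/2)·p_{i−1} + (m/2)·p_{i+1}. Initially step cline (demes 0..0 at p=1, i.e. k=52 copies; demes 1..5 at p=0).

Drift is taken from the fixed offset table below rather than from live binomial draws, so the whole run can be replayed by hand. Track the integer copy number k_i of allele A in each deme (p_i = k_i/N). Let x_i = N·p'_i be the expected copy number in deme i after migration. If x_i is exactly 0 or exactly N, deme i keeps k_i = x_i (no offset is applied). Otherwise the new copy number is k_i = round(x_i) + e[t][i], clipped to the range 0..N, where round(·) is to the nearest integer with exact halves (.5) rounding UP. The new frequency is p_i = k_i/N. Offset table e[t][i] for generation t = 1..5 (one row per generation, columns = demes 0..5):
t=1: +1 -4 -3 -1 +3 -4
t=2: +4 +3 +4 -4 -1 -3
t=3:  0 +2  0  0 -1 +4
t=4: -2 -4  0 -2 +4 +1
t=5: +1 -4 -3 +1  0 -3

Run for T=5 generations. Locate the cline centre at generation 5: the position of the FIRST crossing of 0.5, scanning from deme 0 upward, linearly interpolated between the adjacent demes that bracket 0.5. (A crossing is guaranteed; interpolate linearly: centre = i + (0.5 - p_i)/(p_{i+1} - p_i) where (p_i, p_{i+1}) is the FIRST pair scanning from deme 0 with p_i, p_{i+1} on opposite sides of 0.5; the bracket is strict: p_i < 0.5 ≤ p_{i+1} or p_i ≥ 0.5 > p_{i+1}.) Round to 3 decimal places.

0.385

t=0: k=[52 0 0 0 0 0]
t=1: x=[46.5400 5.4600 0.0000 0.0000 0.0000 0.0000] k=[48 1 0 0 0 0]
t=2: x=[43.0650 5.8300 0.1050 0.0000 0.0000 0.0000] k=[47 9 4 0 0 0]
t=3: x=[43.0100 12.4650 4.1050 0.4200 0.0000 0.0000] k=[43 14 4 0 0 0]
t=4: x=[39.9550 15.9950 4.6300 0.4200 0.0000 0.0000] k=[38 12 5 0 0 0]
t=5: x=[35.2700 13.9950 5.2100 0.5250 0.0000 0.0000] k=[36 10 2 2 0 0]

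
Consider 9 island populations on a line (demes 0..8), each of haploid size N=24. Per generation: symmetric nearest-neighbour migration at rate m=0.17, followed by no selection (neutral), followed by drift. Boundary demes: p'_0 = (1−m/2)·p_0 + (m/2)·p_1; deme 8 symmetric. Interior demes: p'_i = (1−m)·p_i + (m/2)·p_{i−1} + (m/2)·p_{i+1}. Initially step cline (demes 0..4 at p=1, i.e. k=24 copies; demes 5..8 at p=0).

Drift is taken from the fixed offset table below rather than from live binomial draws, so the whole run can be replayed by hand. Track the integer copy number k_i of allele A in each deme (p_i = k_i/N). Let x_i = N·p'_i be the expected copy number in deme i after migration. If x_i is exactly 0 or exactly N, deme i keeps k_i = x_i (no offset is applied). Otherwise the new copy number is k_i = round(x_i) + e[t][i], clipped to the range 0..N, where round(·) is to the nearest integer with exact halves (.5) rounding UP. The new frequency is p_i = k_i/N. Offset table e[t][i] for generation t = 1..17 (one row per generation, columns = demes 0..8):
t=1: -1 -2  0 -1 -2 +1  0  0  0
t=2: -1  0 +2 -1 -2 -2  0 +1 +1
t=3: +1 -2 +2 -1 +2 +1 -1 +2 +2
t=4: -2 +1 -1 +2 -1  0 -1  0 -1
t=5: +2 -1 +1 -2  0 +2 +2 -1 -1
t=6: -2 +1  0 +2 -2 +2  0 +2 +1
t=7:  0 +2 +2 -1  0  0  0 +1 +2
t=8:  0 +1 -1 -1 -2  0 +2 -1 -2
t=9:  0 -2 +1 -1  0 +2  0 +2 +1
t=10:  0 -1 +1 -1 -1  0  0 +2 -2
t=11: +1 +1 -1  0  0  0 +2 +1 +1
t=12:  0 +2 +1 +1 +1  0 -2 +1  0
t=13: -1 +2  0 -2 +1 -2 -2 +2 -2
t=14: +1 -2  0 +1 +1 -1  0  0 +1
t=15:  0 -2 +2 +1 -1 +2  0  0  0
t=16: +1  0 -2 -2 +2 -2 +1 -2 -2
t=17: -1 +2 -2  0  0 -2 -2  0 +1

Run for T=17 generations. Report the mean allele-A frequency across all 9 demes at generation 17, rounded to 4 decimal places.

0.5463

t=0: k=[24 24 24 24 24 0 0 0 0]
t=1: x=[24.0000 24.0000 24.0000 24.0000 21.9600 2.0400 0.0000 0.0000 0.0000] k=[24 24 24 24 20 3 0 0 0]
t=2: x=[24.0000 24.0000 24.0000 23.6600 18.8950 4.1900 0.2550 0.0000 0.0000] k=[24 24 24 23 17 2 0 0 0]
t=3: x=[24.0000 24.0000 23.9150 22.5750 16.2350 3.1050 0.1700 0.0000 0.0000] k=[24 24 24 22 18 4 0 0 0]
t=4: x=[24.0000 24.0000 23.8300 21.8300 17.1500 4.8500 0.3400 0.0000 0.0000] k=[24 24 23 24 16 5 0 0 0]
t=5: x=[24.0000 23.9150 23.1700 23.2350 15.7450 5.5100 0.4250 0.0000 0.0000] k=[24 23 24 21 16 8 2 0 0]
t=6: x=[23.9150 23.1700 23.6600 20.8300 15.7450 8.1700 2.3400 0.1700 0.0000] k=[22 24 24 23 14 10 2 2 0]
t=7: x=[22.1700 23.8300 23.9150 22.3200 14.4250 9.6600 2.6800 1.8300 0.1700] k=[22 24 24 21 14 10 3 3 2]
t=8: x=[22.1700 23.8300 23.7450 20.6600 14.2550 9.7450 3.5950 2.9150 2.0850] k=[22 24 23 20 12 10 6 2 0]
t=9: x=[22.1700 23.7450 22.8300 19.5750 12.5100 9.8300 6.0000 2.1700 0.1700] k=[22 22 24 19 13 12 6 4 1]
t=10: x=[22.0000 22.1700 23.4050 18.9150 13.4250 11.5750 6.3400 3.9150 1.2550] k=[22 21 24 18 12 12 6 6 0]
t=11: x=[21.9150 21.3400 23.2350 18.0000 12.5100 11.4900 6.5100 5.4900 0.5100] k=[23 22 22 18 13 11 9 6 2]
t=12: x=[22.9150 22.0850 21.6600 17.9150 13.2550 11.0000 8.9150 5.9150 2.3400] k=[23 24 23 19 14 11 7 7 2]
t=13: x=[23.0850 23.8300 22.7450 18.9150 14.1700 10.9150 7.3400 6.5750 2.4250] k=[22 24 23 17 15 9 5 9 0]
t=14: x=[22.1700 23.7450 22.5750 17.3400 14.6600 9.1700 5.6800 7.8950 0.7650] k=[23 22 23 18 16 8 6 8 2]
t=15: x=[22.9150 22.1700 22.4900 18.2550 15.4900 8.5100 6.3400 7.3200 2.5100] k=[23 20 24 19 14 11 6 7 3]
t=16: x=[22.7450 20.5950 23.2350 19.0000 14.1700 10.8300 6.5100 6.5750 3.3400] k=[24 21 21 17 16 9 8 5 1]
t=17: x=[23.7450 21.2550 20.6600 17.2550 15.4900 9.5100 7.8300 4.9150 1.3400] k=[23 23 19 17 15 8 6 5 2]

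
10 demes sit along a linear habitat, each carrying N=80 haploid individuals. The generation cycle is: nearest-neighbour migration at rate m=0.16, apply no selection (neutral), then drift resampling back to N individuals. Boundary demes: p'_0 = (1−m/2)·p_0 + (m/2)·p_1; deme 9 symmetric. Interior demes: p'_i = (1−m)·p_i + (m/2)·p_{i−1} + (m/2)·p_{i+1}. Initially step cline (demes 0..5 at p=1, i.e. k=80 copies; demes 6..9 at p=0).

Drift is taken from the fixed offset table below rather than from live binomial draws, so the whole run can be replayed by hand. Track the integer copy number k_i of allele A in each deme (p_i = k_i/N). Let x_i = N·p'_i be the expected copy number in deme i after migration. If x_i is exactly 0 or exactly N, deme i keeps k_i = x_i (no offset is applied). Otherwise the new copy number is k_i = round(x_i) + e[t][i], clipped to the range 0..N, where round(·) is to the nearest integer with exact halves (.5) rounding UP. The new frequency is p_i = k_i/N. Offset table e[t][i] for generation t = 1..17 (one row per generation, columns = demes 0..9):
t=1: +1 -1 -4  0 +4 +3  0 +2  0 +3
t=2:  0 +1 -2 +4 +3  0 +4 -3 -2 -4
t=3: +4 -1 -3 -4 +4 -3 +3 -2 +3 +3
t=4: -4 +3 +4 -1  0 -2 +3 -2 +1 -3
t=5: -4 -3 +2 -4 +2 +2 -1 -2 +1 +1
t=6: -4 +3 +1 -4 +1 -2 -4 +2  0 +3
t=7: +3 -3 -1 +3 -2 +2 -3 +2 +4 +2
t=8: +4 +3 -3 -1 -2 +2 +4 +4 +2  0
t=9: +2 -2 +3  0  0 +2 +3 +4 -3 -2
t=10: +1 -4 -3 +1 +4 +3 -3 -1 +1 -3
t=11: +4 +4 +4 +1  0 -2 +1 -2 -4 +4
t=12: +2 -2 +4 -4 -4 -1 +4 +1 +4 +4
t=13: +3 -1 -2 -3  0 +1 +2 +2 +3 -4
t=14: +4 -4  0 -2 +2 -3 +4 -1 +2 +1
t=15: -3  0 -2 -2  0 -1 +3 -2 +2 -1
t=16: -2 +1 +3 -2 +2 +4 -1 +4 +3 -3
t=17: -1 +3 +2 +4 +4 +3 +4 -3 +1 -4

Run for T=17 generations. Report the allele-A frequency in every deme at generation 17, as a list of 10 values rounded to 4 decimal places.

t=0: k=[80 80 80 80 80 80 0 0 0 0]
t=1: x=[80.0000 80.0000 80.0000 80.0000 80.0000 73.6000 6.4000 0.0000 0.0000 0.0000] k=[80 80 80 80 80 77 6 0 0 0]
t=2: x=[80.0000 80.0000 80.0000 80.0000 79.7600 71.5600 11.2000 0.4800 0.0000 0.0000] k=[80 80 80 80 80 72 15 0 0 0]
t=3: x=[80.0000 80.0000 80.0000 80.0000 79.3600 68.0800 18.3600 1.2000 0.0000 0.0000] k=[80 80 80 80 80 65 21 0 0 0]
t=4: x=[80.0000 80.0000 80.0000 80.0000 78.8000 62.6800 22.8400 1.6800 0.0000 0.0000] k=[80 80 80 80 79 61 26 0 0 0]
t=5: x=[80.0000 80.0000 80.0000 79.9200 77.6400 59.6400 26.7200 2.0800 0.0000 0.0000] k=[80 80 80 76 80 62 26 0 0 0]
t=6: x=[80.0000 80.0000 79.6800 76.6400 78.2400 60.5600 26.8000 2.0800 0.0000 0.0000] k=[80 80 80 73 79 59 23 4 0 0]
t=7: x=[80.0000 80.0000 79.4400 74.0400 76.9200 57.7200 24.3600 5.2000 0.3200 0.0000] k=[80 80 78 77 75 60 21 7 4 0]
t=8: x=[80.0000 79.8400 78.0800 76.9200 73.9600 58.0800 23.0000 7.8800 3.9200 0.3200] k=[80 80 75 76 72 60 27 12 6 0]
t=9: x=[80.0000 79.6000 75.4800 75.6000 71.3600 58.3200 28.4400 12.7200 6.0000 0.4800] k=[80 78 78 76 71 60 31 17 3 0]
t=10: x=[79.8400 78.1600 77.8400 75.7600 70.5200 58.5600 32.2000 17.0000 3.8800 0.2400] k=[80 74 75 77 75 62 29 16 5 0]
t=11: x=[79.5200 74.5600 75.0800 76.6800 74.1200 60.4000 30.6000 16.1600 5.4800 0.4000] k=[80 79 79 78 74 58 32 14 1 4]
t=12: x=[79.9200 79.0800 78.9200 77.7600 73.0400 57.2000 32.6400 14.4000 2.2800 3.7600] k=[80 77 80 74 69 56 37 15 6 8]
t=13: x=[79.7600 77.4800 79.2800 74.0800 68.3600 55.5200 36.7600 16.0400 6.8800 7.8400] k=[80 76 77 71 68 57 39 18 10 4]
t=14: x=[79.6800 76.4000 76.4400 71.2400 67.3600 56.4400 38.7600 19.0400 10.1600 4.4800] k=[80 72 76 69 69 53 43 18 12 5]
t=15: x=[79.3600 72.9600 75.1200 69.5600 67.7200 53.4800 41.8000 19.5200 11.9200 5.5600] k=[76 73 73 68 68 52 45 18 14 5]
t=16: x=[75.7600 73.2400 72.6000 68.4000 66.7200 52.7200 43.4000 19.8400 13.6000 5.7200] k=[74 74 76 66 69 57 42 24 17 3]
t=17: x=[74.0000 74.1600 75.0400 67.0400 67.8000 56.7600 41.7600 24.8800 16.4400 4.1200] k=[73 77 77 71 72 60 46 22 17 0]

[0.9125, 0.9625, 0.9625, 0.8875, 0.9000, 0.7500, 0.5750, 0.2750, 0.2125, 0.0000]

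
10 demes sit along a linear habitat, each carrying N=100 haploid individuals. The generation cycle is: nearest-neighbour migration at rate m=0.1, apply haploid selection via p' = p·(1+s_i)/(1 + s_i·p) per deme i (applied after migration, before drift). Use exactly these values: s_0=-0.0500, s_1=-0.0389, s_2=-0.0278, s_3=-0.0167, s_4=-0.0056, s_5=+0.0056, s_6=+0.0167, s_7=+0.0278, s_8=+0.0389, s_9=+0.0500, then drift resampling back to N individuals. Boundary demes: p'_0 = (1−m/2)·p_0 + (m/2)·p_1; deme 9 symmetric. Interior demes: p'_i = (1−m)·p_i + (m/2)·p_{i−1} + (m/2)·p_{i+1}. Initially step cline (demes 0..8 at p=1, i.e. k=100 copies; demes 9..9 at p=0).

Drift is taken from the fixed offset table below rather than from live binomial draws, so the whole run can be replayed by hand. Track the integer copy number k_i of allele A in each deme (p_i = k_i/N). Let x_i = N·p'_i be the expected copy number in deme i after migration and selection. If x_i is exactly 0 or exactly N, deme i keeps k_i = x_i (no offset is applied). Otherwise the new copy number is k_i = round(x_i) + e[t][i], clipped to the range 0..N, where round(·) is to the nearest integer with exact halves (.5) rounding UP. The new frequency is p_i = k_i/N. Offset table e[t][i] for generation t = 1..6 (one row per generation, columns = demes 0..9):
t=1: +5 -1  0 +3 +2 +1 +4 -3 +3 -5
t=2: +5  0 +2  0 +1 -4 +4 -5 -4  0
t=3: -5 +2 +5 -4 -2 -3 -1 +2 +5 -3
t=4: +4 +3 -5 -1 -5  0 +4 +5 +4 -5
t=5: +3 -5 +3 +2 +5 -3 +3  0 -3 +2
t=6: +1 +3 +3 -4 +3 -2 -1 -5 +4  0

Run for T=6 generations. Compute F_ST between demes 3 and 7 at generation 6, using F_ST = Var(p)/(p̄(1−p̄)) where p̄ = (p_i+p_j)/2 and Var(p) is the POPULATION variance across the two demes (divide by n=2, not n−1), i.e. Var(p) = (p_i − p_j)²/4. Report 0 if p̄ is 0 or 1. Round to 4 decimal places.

0.0309

t=0: k=[100 100 100 100 100 100 100 100 100 0]
t=1: x=[100.0000 100.0000 100.0000 100.0000 100.0000 100.0000 100.0000 100.0000 95.1782 5.2369] k=[100 100 100 100 100 100 100 100 98 0]
t=2: x=[100.0000 100.0000 100.0000 100.0000 100.0000 100.0000 100.0000 99.9027 93.4379 5.1324] k=[100 100 100 100 100 100 100 95 89 5]
t=3: x=[100.0000 100.0000 100.0000 100.0000 100.0000 100.0000 99.7541 95.0799 85.5774 9.6158] k=[100 100 100 100 100 100 99 97 91 7]
t=4: x=[100.0000 100.0000 100.0000 100.0000 100.0000 99.9503 98.9671 96.8839 87.5228 11.6945] k=[100 100 100 100 100 100 100 100 92 7]
t=5: x=[100.0000 100.0000 100.0000 100.0000 100.0000 100.0000 100.0000 99.6108 88.5429 11.7464] k=[100 100 100 100 100 100 100 100 86 14]
t=6: x=[100.0000 100.0000 100.0000 100.0000 100.0000 100.0000 100.0000 99.3188 83.6292 18.3188] k=[100 100 100 100 100 100 100 94 88 18]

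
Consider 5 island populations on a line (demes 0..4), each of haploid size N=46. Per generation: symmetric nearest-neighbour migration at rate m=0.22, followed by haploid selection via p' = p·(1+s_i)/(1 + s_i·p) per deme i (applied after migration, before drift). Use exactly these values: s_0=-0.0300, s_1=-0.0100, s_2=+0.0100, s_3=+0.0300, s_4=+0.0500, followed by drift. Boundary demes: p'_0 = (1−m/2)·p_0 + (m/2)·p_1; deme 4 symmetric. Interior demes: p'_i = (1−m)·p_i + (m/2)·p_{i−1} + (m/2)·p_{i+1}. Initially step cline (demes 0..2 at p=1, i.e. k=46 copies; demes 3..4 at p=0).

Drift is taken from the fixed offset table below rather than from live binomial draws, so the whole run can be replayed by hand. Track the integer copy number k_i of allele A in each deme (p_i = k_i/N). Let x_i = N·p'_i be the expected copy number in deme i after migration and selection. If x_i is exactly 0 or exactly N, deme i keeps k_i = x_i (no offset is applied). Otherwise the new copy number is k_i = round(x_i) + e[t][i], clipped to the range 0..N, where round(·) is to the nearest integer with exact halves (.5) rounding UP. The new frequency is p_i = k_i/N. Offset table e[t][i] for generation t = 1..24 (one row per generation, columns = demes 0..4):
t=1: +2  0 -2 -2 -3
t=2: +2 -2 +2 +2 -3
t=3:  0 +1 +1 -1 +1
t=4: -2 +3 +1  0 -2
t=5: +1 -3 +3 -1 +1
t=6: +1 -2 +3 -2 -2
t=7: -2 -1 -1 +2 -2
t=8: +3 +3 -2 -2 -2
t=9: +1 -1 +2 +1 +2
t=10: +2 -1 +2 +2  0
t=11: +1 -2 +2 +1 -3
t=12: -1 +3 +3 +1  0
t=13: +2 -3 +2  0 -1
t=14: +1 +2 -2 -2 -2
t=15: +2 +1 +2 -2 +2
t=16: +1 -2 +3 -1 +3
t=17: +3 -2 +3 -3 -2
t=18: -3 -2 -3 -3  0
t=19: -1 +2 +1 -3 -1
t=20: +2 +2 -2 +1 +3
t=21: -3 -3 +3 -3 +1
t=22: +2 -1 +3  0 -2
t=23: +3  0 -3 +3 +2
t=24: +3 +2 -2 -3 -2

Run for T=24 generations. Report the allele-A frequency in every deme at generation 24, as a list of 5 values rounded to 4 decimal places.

[0.9565, 0.8043, 0.6087, 0.5000, 0.4565]

t=0: k=[46 46 46 0 0]
t=1: x=[46.0000 46.0000 40.9846 5.1947 0.0000] k=[46 46 39 3 0]
t=2: x=[46.0000 45.2224 35.8887 6.7995 0.3464] k=[46 43 38 9 0]
t=3: x=[45.6599 42.7498 35.4412 11.4523 1.0384] k=[46 44 36 10 2]
t=4: x=[45.7732 43.3147 34.1079 12.2437 3.0146] k=[44 46 35 12 1]
t=5: x=[44.1671 44.5560 33.7695 13.6014 2.3149] k=[45 42 37 13 3]
t=6: x=[44.6301 41.7413 34.9935 14.8355 4.2859] k=[46 40 38 13 2]
t=7: x=[45.3199 40.3907 35.5506 14.8355 3.3588] k=[43 39 35 17 1]
t=8: x=[42.4618 38.9401 33.5506 17.5396 2.8893] k=[45 42 32 16 1]
t=9: x=[44.6301 41.1869 31.4392 16.4208 2.7745] k=[46 40 33 17 5]
t=10: x=[45.3199 39.8366 32.1067 17.7612 6.5907] k=[46 39 34 20 7]
t=11: x=[45.2066 39.1617 33.1026 20.4452 8.7711] k=[46 37 35 21 6]
t=12: x=[44.9801 37.7019 33.7695 21.2275 7.9663] k=[44 41 37 22 8]
t=13: x=[43.6017 40.8442 35.8688 22.4496 9.9142] k=[46 38 38 22 9]
t=14: x=[45.0933 38.8193 36.3163 22.6698 10.8287] k=[46 41 34 21 9]
t=15: x=[45.4332 40.7333 33.4311 21.4480 10.7158] k=[46 42 35 19 13]
t=16: x=[45.5465 41.6304 34.0980 20.4351 14.1332] k=[46 40 37 19 17]
t=17: x=[45.3199 40.2798 35.4312 21.0972 17.7488] k=[46 38 38 18 16]
t=18: x=[45.0933 38.8193 35.8788 20.3147 16.7359] k=[42 37 33 17 17]
t=19: x=[41.3236 37.0377 31.7779 19.0892 17.5261] k=[40 39 33 16 17]
t=20: x=[39.7268 38.3864 31.8875 18.3048 17.4148] k=[42 40 30 19 20]
t=21: x=[41.6618 39.0610 29.9940 20.6559 20.4425] k=[39 36 33 18 21]
t=22: x=[38.4804 35.9211 31.7779 20.3147 21.2266] k=[40 35 35 20 19]
t=23: x=[39.2770 35.4686 33.4411 21.8788 19.6572] k=[42 35 30 25 22]
t=24: x=[41.0982 35.1368 30.1037 25.5563 22.8909] k=[44 37 28 23 21]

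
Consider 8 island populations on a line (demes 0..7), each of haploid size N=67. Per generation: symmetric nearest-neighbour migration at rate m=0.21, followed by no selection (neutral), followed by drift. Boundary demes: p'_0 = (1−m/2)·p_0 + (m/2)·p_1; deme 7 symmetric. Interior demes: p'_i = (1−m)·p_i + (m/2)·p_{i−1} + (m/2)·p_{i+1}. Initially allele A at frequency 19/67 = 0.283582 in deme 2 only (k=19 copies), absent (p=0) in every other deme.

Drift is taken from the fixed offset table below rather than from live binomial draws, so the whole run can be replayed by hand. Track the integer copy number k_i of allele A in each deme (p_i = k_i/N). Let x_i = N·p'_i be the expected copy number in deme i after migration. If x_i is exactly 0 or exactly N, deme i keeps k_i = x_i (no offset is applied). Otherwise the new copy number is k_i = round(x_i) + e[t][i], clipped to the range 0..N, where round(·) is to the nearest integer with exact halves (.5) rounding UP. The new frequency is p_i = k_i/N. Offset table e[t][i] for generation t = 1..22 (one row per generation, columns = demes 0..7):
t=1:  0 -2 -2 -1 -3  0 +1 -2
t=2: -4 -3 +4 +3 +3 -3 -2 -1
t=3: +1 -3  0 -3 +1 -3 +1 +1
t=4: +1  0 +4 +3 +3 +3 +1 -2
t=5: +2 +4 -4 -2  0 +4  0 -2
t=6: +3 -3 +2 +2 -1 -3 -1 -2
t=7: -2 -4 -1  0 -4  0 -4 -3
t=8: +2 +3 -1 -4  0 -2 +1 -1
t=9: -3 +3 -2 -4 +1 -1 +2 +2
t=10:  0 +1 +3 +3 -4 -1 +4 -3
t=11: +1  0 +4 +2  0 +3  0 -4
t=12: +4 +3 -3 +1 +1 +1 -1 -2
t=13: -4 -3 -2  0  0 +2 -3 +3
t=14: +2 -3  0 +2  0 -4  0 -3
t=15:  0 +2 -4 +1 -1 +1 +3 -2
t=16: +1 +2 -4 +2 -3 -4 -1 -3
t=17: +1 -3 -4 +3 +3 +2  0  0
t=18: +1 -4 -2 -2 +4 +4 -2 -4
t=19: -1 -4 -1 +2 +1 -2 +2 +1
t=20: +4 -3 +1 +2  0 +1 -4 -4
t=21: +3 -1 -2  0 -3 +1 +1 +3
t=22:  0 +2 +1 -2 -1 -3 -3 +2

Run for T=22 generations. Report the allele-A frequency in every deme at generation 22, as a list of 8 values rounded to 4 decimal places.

[0.1493, 0.0448, 0.0448, 0.0746, 0.0597, 0.0299, 0.0000, 0.0299]

t=0: k=[0 0 19 0 0 0 0 0]
t=1: x=[0.0000 1.9950 15.0100 1.9950 0.0000 0.0000 0.0000 0.0000] k=[0 0 13 1 0 0 0 0]
t=2: x=[0.0000 1.3650 10.3750 2.1550 0.1050 0.0000 0.0000 0.0000] k=[0 0 14 5 3 0 0 0]
t=3: x=[0.0000 1.4700 11.5850 5.7350 2.8950 0.3150 0.0000 0.0000] k=[0 0 12 3 4 0 0 0]
t=4: x=[0.0000 1.2600 9.7950 4.0500 3.4750 0.4200 0.0000 0.0000] k=[0 1 14 7 6 3 0 0]
t=5: x=[0.1050 2.2600 11.9000 7.6300 5.7900 3.0000 0.3150 0.0000] k=[2 6 8 6 6 7 0 0]
t=6: x=[2.4200 5.7900 7.5800 6.2100 6.1050 6.1600 0.7350 0.0000] k=[5 3 10 8 5 3 0 0]
t=7: x=[4.7900 3.9450 9.0550 7.8950 5.1050 2.8950 0.3150 0.0000] k=[3 0 8 8 1 3 0 0]
t=8: x=[2.6850 1.1550 7.1600 7.2650 1.9450 2.4750 0.3150 0.0000] k=[5 4 6 3 2 0 1 0]
t=9: x=[4.8950 4.3150 5.4750 3.2100 1.8950 0.3150 0.7900 0.1050] k=[2 7 3 0 3 0 3 2]
t=10: x=[2.5250 6.0550 3.1050 0.6300 2.3700 0.6300 2.5800 2.1050] k=[3 7 6 4 0 0 7 0]
t=11: x=[3.4200 6.4750 5.8950 3.7900 0.4200 0.7350 5.5300 0.7350] k=[4 6 10 6 0 4 6 0]
t=12: x=[4.2100 6.2100 9.1600 5.7900 1.0500 3.7900 5.1600 0.6300] k=[8 9 6 7 2 5 4 0]
t=13: x=[8.1050 8.5800 6.4200 6.3700 2.8400 4.5800 3.6850 0.4200] k=[4 6 4 6 3 7 1 3]
t=14: x=[4.2100 5.5800 4.4200 5.4750 3.7350 5.9500 1.8400 2.7900] k=[6 3 4 7 4 2 2 0]
t=15: x=[5.6850 3.4200 4.2100 6.3700 4.1050 2.2100 1.7900 0.2100] k=[6 5 0 7 3 3 5 0]
t=16: x=[5.8950 4.5800 1.2600 5.8450 3.4200 3.2100 4.2650 0.5250] k=[7 7 0 8 0 0 3 0]
t=17: x=[7.0000 6.2650 1.5750 6.3200 0.8400 0.3150 2.3700 0.3150] k=[8 3 0 9 4 2 2 0]
t=18: x=[7.4750 3.2100 1.2600 7.5300 4.3150 2.2100 1.7900 0.2100] k=[8 0 0 6 8 6 0 0]
t=19: x=[7.1600 0.8400 0.6300 5.5800 7.5800 5.5800 0.6300 0.0000] k=[6 0 0 8 9 4 3 0]
t=20: x=[5.3700 0.6300 0.8400 7.2650 8.3700 4.4200 2.7900 0.3150] k=[9 0 2 9 8 5 0 0]
t=21: x=[8.0550 1.1550 2.5250 8.1600 7.7900 4.7900 0.5250 0.0000] k=[11 0 1 8 5 6 2 0]
t=22: x=[9.8450 1.2600 1.6300 6.9500 5.4200 5.4750 2.2100 0.2100] k=[10 3 3 5 4 2 0 2]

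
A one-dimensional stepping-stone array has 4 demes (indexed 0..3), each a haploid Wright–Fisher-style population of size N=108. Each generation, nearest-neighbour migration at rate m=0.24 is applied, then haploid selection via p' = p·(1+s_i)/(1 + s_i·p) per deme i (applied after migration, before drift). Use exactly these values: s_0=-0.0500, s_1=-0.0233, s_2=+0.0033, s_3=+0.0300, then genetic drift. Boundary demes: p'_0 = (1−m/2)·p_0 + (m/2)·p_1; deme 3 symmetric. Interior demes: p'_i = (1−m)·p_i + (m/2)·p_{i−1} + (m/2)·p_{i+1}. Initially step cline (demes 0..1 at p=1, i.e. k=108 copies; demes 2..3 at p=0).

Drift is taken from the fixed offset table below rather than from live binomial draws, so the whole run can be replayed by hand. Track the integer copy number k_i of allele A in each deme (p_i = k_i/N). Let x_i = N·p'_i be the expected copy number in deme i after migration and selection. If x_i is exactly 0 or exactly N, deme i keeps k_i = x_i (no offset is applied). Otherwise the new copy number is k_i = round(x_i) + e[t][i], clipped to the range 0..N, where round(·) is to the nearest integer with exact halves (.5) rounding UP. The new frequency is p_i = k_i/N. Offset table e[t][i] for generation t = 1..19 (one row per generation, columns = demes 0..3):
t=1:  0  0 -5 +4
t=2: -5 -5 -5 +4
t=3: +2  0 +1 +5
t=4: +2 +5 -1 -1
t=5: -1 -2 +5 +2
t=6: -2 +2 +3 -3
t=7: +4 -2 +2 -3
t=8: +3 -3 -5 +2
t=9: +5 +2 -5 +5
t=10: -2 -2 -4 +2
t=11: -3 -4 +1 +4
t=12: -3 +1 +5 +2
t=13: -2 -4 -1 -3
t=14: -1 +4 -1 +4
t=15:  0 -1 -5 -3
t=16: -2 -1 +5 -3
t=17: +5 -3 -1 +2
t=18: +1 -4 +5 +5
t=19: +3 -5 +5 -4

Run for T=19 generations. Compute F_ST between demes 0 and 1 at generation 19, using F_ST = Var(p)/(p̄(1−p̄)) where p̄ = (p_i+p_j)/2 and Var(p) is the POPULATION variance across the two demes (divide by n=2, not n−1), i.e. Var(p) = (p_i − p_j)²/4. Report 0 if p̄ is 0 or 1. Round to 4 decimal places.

0.0196

t=0: k=[108 108 0 0]
t=1: x=[108.0000 94.7687 12.9976 0.0000] k=[108 95 8 0]
t=2: x=[106.3591 85.7058 17.5283 0.9885] k=[101 81 13 5]
t=3: x=[98.1504 74.6995 20.2542 6.1287] k=[100 75 21 11]
t=4: x=[96.4828 70.9483 26.3456 12.5236] k=[98 76 25 12]
t=5: x=[94.7762 71.9561 29.6308 13.9144] k=[94 70 35 16]
t=6: x=[90.3766 68.0886 37.0001 18.7333] k=[88 70 40 16]
t=7: x=[84.9229 67.9679 40.8036 19.3449] k=[89 66 43 16]
t=8: x=[85.3351 65.3933 42.6050 19.7119] k=[88 62 38 22]
t=9: x=[83.9343 61.6172 39.0421 24.4750] k=[89 64 34 29]
t=10: x=[85.0878 62.7815 37.0802 30.2394] k=[83 61 33 32]
t=11: x=[79.2920 59.6512 36.3194 32.7910] k=[76 56 37 37]
t=12: x=[72.3865 55.4842 39.3624 37.7223] k=[69 56 44 40]
t=13: x=[66.1328 55.4842 45.0465 41.2308] k=[64 51 44 38]
t=14: x=[61.0838 51.0849 44.2060 39.4572] k=[60 55 43 43]
t=15: x=[58.0257 53.5235 44.5262 43.7672] k=[58 53 40 41]
t=16: x=[56.0186 51.4046 41.7644 41.6336] k=[54 50 47 39]
t=17: x=[52.1358 49.4873 46.4872 40.7070] k=[57 46 45 43]
t=18: x=[54.2956 46.5745 44.9664 44.0086] k=[55 43 50 49]
t=19: x=[52.1758 44.6613 49.1282 49.9126] k=[55 40 54 46]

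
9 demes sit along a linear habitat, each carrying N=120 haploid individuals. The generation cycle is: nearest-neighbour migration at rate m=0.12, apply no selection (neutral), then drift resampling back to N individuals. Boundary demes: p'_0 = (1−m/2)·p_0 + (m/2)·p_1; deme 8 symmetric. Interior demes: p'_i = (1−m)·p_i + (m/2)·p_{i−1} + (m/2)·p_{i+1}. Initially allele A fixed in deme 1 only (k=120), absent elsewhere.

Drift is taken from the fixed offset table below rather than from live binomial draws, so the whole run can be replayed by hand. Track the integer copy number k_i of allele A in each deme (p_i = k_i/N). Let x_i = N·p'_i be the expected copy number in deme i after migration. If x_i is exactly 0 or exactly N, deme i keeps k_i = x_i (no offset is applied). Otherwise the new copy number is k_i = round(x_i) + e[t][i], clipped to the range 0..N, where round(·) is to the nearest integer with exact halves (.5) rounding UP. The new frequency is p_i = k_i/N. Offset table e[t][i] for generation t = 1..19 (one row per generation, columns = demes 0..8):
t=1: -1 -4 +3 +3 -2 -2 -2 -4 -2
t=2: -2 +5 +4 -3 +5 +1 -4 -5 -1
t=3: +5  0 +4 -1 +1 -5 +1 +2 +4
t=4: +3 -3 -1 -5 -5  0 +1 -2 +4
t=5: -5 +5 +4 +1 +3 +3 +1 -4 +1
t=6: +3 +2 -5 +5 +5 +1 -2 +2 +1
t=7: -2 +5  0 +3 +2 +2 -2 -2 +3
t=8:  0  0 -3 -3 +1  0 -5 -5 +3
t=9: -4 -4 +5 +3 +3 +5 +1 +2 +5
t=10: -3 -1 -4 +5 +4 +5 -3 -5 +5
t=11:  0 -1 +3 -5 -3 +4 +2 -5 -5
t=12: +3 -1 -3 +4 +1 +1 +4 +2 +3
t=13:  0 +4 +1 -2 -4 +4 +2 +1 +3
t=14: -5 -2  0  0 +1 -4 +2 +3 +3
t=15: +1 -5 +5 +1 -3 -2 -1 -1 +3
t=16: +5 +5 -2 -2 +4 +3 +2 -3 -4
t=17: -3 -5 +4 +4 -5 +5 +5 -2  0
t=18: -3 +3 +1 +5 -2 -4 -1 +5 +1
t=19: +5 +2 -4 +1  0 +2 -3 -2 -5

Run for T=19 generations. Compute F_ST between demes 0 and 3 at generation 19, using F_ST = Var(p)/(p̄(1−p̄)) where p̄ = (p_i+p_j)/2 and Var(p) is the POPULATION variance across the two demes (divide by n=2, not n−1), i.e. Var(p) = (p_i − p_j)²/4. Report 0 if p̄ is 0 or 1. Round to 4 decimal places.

0.0070

t=0: k=[0 120 0 0 0 0 0 0 0]
t=1: x=[7.2000 105.6000 7.2000 0.0000 0.0000 0.0000 0.0000 0.0000 0.0000] k=[6 102 10 0 0 0 0 0 0]
t=2: x=[11.7600 90.7200 14.9200 0.6000 0.0000 0.0000 0.0000 0.0000 0.0000] k=[10 96 19 0 0 0 0 0 0]
t=3: x=[15.1600 86.2200 22.4800 1.1400 0.0000 0.0000 0.0000 0.0000 0.0000] k=[20 86 26 0 0 0 0 0 0]
t=4: x=[23.9600 78.4400 28.0400 1.5600 0.0000 0.0000 0.0000 0.0000 0.0000] k=[27 75 27 0 0 0 0 0 0]
t=5: x=[29.8800 69.2400 28.2600 1.6200 0.0000 0.0000 0.0000 0.0000 0.0000] k=[25 74 32 3 0 0 0 0 0]
t=6: x=[27.9400 68.5400 32.7800 4.5600 0.1800 0.0000 0.0000 0.0000 0.0000] k=[31 71 28 10 5 0 0 0 0]
t=7: x=[33.4000 66.0200 29.5000 10.7800 5.0000 0.3000 0.0000 0.0000 0.0000] k=[31 71 30 14 7 2 0 0 0]
t=8: x=[33.4000 66.1400 31.5000 14.5400 7.1200 2.1800 0.1200 0.0000 0.0000] k=[33 66 29 12 8 2 0 0 0]
t=9: x=[34.9800 61.8000 30.2000 12.7800 7.8800 2.2400 0.1200 0.0000 0.0000] k=[31 58 35 16 11 7 1 0 0]
t=10: x=[32.6200 55.0000 35.2400 16.8400 11.0600 6.8800 1.3000 0.0600 0.0000] k=[30 54 31 22 15 12 0 0 0]
t=11: x=[31.4400 51.1800 31.8400 22.1200 15.2400 11.4600 0.7200 0.0000 0.0000] k=[31 50 35 17 12 15 3 0 0]
t=12: x=[32.1400 47.9600 34.8200 17.7800 12.4800 14.1000 3.5400 0.1800 0.0000] k=[35 47 32 22 13 15 8 2 0]
t=13: x=[35.7200 45.3800 32.3000 22.0600 13.6600 14.4600 8.0600 2.2400 0.1200] k=[36 49 33 20 10 18 10 3 3]
t=14: x=[36.7800 47.2600 33.1800 20.1800 11.0800 17.0400 10.0600 3.4200 3.0000] k=[32 45 33 20 12 13 12 6 6]
t=15: x=[32.7800 43.5000 32.9400 20.3000 12.5400 12.8800 11.7000 6.3600 6.0000] k=[34 39 38 21 10 11 11 5 9]
t=16: x=[34.3000 38.6400 37.0400 21.3600 10.7200 10.9400 10.6400 5.6000 8.7600] k=[39 44 35 19 15 14 13 3 5]
t=17: x=[39.3000 43.1600 34.5800 19.7200 15.1800 14.0000 12.4600 3.7200 4.8800] k=[36 38 39 24 10 19 17 2 5]
t=18: x=[36.1200 37.9400 38.0400 24.0600 11.3800 18.3400 16.2200 3.0800 4.8200] k=[33 41 39 29 9 14 15 8 6]
t=19: x=[33.4800 40.4000 38.5200 28.4000 10.5000 13.7600 14.5200 8.3000 6.1200] k=[38 42 35 29 11 16 12 6 1]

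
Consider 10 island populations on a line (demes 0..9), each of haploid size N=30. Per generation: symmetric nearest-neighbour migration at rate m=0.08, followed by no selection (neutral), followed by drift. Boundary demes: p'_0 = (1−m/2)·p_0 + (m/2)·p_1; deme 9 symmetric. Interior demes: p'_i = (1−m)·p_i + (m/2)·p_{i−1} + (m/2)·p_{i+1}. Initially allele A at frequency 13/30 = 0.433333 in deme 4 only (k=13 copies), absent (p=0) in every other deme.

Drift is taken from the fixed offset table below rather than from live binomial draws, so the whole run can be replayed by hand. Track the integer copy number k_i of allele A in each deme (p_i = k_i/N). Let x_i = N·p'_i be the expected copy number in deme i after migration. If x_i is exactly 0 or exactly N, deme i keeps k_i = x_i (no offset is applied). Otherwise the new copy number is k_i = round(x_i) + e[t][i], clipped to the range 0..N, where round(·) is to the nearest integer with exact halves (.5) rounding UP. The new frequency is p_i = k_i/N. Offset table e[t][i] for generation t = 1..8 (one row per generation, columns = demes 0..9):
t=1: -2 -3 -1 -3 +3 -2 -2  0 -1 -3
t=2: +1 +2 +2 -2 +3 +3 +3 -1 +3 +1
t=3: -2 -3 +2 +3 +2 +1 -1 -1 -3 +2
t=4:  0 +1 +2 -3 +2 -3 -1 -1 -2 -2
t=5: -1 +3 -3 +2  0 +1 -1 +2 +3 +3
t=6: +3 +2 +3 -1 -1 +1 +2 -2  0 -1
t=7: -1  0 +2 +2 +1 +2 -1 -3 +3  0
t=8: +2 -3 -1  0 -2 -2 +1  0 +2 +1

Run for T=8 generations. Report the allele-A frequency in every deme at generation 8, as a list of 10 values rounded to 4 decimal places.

t=0: k=[0 0 0 0 13 0 0 0 0 0]
t=1: x=[0.0000 0.0000 0.0000 0.5200 11.9600 0.5200 0.0000 0.0000 0.0000 0.0000] k=[0 0 0 0 15 0 0 0 0 0]
t=2: x=[0.0000 0.0000 0.0000 0.6000 13.8000 0.6000 0.0000 0.0000 0.0000 0.0000] k=[0 0 0 0 17 4 0 0 0 0]
t=3: x=[0.0000 0.0000 0.0000 0.6800 15.8000 4.3600 0.1600 0.0000 0.0000 0.0000] k=[0 0 0 4 18 5 0 0 0 0]
t=4: x=[0.0000 0.0000 0.1600 4.4000 16.9200 5.3200 0.2000 0.0000 0.0000 0.0000] k=[0 0 2 1 19 2 0 0 0 0]
t=5: x=[0.0000 0.0800 1.8800 1.7600 17.6000 2.6000 0.0800 0.0000 0.0000 0.0000] k=[0 3 0 4 18 4 0 0 0 0]
t=6: x=[0.1200 2.7600 0.2800 4.4000 16.8800 4.4000 0.1600 0.0000 0.0000 0.0000] k=[3 5 3 3 16 5 2 0 0 0]
t=7: x=[3.0800 4.8400 3.0800 3.5200 15.0400 5.3200 2.0400 0.0800 0.0000 0.0000] k=[2 5 5 6 16 7 1 0 0 0]
t=8: x=[2.1200 4.8800 5.0400 6.3600 15.2400 7.1200 1.2000 0.0400 0.0000 0.0000] k=[4 2 4 6 13 5 2 0 0 0]

[0.1333, 0.0667, 0.1333, 0.2000, 0.4333, 0.1667, 0.0667, 0.0000, 0.0000, 0.0000]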